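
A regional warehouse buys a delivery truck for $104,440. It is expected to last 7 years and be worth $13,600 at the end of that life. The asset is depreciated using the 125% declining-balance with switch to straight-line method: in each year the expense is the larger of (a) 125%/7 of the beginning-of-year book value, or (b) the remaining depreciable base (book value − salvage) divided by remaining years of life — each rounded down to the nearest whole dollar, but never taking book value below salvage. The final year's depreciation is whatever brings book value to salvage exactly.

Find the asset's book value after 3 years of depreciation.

$57,887

Depreciable base = $104,440 − $13,600 = $90,840.
Year 1: DB = ⌊$104,440 × 125%/7⌋ = $18,650; SL = ⌊$90,840/7⌋ = $12,977 → take DB $18,650. Book value $85,790.
Year 2: DB = ⌊$85,790 × 125%/7⌋ = $15,319; SL = ⌊$72,190/6⌋ = $12,031 → take DB $15,319. Book value $70,471.
Year 3: DB = ⌊$70,471 × 125%/7⌋ = $12,584; SL = ⌊$56,871/5⌋ = $11,374 → take DB $12,584. Book value $57,887.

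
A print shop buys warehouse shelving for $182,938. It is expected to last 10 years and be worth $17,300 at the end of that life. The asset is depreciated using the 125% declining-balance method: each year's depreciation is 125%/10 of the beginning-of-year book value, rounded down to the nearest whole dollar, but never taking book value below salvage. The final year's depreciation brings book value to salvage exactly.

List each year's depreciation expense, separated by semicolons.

Depreciable base = $182,938 − $17,300 = $165,638.
Year 1: ⌊$182,938 × 125%/10⌋ = $22,867. Book value $160,071.
Year 2: ⌊$160,071 × 125%/10⌋ = $20,008. Book value $140,063.
Year 3: ⌊$140,063 × 125%/10⌋ = $17,507. Book value $122,556.
Year 4: ⌊$122,556 × 125%/10⌋ = $15,319. Book value $107,237.
Year 5: ⌊$107,237 × 125%/10⌋ = $13,404. Book value $93,833.
Year 6: ⌊$93,833 × 125%/10⌋ = $11,729. Book value $82,104.
Year 7: ⌊$82,104 × 125%/10⌋ = $10,263. Book value $71,841.
Year 8: ⌊$71,841 × 125%/10⌋ = $8,980. Book value $62,861.
Year 9: ⌊$62,861 × 125%/10⌋ = $7,857. Book value $55,004.
Year 10 (final): $55,004 − $17,300 = $37,704. Book value $17,300.

$22,867; $20,008; $17,507; $15,319; $13,404; $11,729; $10,263; $8,980; $7,857; $37,704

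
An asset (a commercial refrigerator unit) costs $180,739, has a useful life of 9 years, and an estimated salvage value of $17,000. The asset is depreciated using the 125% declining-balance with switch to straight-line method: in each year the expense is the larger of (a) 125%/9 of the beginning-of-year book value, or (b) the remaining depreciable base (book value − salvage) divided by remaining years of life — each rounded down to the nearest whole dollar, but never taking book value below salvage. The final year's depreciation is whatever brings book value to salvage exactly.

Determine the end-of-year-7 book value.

$49,803

Depreciable base = $180,739 − $17,000 = $163,739.
Year 1: DB = ⌊$180,739 × 125%/9⌋ = $25,102; SL = ⌊$163,739/9⌋ = $18,193 → take DB $25,102. Book value $155,637.
Year 2: DB = ⌊$155,637 × 125%/9⌋ = $21,616; SL = ⌊$138,637/8⌋ = $17,329 → take DB $21,616. Book value $134,021.
Year 3: DB = ⌊$134,021 × 125%/9⌋ = $18,614; SL = ⌊$117,021/7⌋ = $16,717 → take DB $18,614. Book value $115,407.
Year 4: DB = ⌊$115,407 × 125%/9⌋ = $16,028; SL = ⌊$98,407/6⌋ = $16,401 → take SL $16,401. Book value $99,006.
Year 5: DB = ⌊$99,006 × 125%/9⌋ = $13,750; SL = ⌊$82,006/5⌋ = $16,401 → take SL $16,401. Book value $82,605.
Year 6: DB = ⌊$82,605 × 125%/9⌋ = $11,472; SL = ⌊$65,605/4⌋ = $16,401 → take SL $16,401. Book value $66,204.
Year 7: DB = ⌊$66,204 × 125%/9⌋ = $9,195; SL = ⌊$49,204/3⌋ = $16,401 → take SL $16,401. Book value $49,803.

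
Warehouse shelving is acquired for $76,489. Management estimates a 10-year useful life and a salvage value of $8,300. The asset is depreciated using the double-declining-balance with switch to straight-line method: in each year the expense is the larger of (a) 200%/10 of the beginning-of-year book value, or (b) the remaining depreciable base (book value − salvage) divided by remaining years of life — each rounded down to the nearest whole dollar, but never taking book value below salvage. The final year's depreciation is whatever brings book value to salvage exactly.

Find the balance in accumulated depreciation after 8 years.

$63,654

Depreciable base = $76,489 − $8,300 = $68,189.
Year 1: DB = ⌊$76,489 × 200%/10⌋ = $15,297; SL = ⌊$68,189/10⌋ = $6,818 → take DB $15,297. Book value $61,192.
Year 2: DB = ⌊$61,192 × 200%/10⌋ = $12,238; SL = ⌊$52,892/9⌋ = $5,876 → take DB $12,238. Book value $48,954.
Year 3: DB = ⌊$48,954 × 200%/10⌋ = $9,790; SL = ⌊$40,654/8⌋ = $5,081 → take DB $9,790. Book value $39,164.
Year 4: DB = ⌊$39,164 × 200%/10⌋ = $7,832; SL = ⌊$30,864/7⌋ = $4,409 → take DB $7,832. Book value $31,332.
Year 5: DB = ⌊$31,332 × 200%/10⌋ = $6,266; SL = ⌊$23,032/6⌋ = $3,838 → take DB $6,266. Book value $25,066.
Year 6: DB = ⌊$25,066 × 200%/10⌋ = $5,013; SL = ⌊$16,766/5⌋ = $3,353 → take DB $5,013. Book value $20,053.
Year 7: DB = ⌊$20,053 × 200%/10⌋ = $4,010; SL = ⌊$11,753/4⌋ = $2,938 → take DB $4,010. Book value $16,043.
Year 8: DB = ⌊$16,043 × 200%/10⌋ = $3,208; SL = ⌊$7,743/3⌋ = $2,581 → take DB $3,208. Book value $12,835.
Accumulated through year 8 = $76,489 − $12,835 = $63,654.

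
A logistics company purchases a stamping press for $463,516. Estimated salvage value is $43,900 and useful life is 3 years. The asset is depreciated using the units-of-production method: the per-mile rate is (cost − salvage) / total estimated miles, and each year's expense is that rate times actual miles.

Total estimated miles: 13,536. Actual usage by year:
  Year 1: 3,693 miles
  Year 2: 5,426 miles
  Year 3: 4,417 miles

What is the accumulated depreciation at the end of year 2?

$282,689

Depreciable base = $463,516 − $43,900 = $419,616.
Rate = $419,616 / 13,536 miles = $31 per mile.
Year 1: 3,693 × $31 = $114,483. Book value $349,033.
Year 2: 5,426 × $31 = $168,206. Book value $180,827.
Accumulated through year 2 = $463,516 − $180,827 = $282,689.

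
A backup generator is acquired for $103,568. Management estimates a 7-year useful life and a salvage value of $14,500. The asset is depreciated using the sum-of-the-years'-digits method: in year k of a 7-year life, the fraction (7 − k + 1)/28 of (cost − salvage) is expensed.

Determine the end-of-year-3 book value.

Depreciable base = $103,568 − $14,500 = $89,068.
Sum of the years' digits = 7+6+5+4+3+2+1 = 28.
Year 1: $89,068 × 7/28 = $22,267. Book value $81,301.
Year 2: $89,068 × 6/28 = $19,086. Book value $62,215.
Year 3: $89,068 × 5/28 = $15,905. Book value $46,310.

$46,310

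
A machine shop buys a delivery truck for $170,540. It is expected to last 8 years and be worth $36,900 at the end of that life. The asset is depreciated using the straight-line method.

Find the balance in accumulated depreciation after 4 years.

$66,820

Depreciable base = $170,540 − $36,900 = $133,640.
Annual expense = $133,640 / 8 = $16,705.
End of year 1: book value $153,835.
End of year 2: book value $137,130.
End of year 3: book value $120,425.
End of year 4: book value $103,720.
Accumulated through year 4 = $170,540 − $103,720 = $66,820.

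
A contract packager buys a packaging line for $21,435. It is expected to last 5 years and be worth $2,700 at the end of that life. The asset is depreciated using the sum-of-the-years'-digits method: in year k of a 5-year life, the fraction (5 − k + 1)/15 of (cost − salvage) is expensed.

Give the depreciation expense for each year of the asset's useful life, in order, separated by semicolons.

$6,245; $4,996; $3,747; $2,498; $1,249

Depreciable base = $21,435 − $2,700 = $18,735.
Sum of the years' digits = 5+4+3+2+1 = 15.
Year 1: $18,735 × 5/15 = $6,245. Book value $15,190.
Year 2: $18,735 × 4/15 = $4,996. Book value $10,194.
Year 3: $18,735 × 3/15 = $3,747. Book value $6,447.
Year 4: $18,735 × 2/15 = $2,498. Book value $3,949.
Year 5: $18,735 × 1/15 = $1,249. Book value $2,700.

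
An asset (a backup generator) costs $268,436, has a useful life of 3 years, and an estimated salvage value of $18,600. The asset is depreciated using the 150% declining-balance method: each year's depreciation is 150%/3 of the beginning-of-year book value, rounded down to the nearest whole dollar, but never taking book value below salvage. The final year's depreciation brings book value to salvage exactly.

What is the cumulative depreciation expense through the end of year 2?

$201,327

Depreciable base = $268,436 − $18,600 = $249,836.
Year 1: ⌊$268,436 × 150%/3⌋ = $134,218. Book value $134,218.
Year 2: ⌊$134,218 × 150%/3⌋ = $67,109. Book value $67,109.
Accumulated through year 2 = $268,436 − $67,109 = $201,327.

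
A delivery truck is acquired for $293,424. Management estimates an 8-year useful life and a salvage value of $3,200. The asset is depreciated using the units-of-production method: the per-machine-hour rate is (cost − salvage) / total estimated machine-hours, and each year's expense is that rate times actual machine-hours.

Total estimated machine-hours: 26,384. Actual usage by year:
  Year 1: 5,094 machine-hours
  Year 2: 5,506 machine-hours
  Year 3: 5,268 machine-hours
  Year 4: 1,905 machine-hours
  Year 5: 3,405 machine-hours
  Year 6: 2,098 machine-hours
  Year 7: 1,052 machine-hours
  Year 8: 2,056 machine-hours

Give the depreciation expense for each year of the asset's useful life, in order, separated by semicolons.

Depreciable base = $293,424 − $3,200 = $290,224.
Rate = $290,224 / 26,384 machine-hours = $11 per machine-hour.
Year 1: 5,094 × $11 = $56,034. Book value $237,390.
Year 2: 5,506 × $11 = $60,566. Book value $176,824.
Year 3: 5,268 × $11 = $57,948. Book value $118,876.
Year 4: 1,905 × $11 = $20,955. Book value $97,921.
Year 5: 3,405 × $11 = $37,455. Book value $60,466.
Year 6: 2,098 × $11 = $23,078. Book value $37,388.
Year 7: 1,052 × $11 = $11,572. Book value $25,816.
Year 8: 2,056 × $11 = $22,616. Book value $3,200.

$56,034; $60,566; $57,948; $20,955; $37,455; $23,078; $11,572; $22,616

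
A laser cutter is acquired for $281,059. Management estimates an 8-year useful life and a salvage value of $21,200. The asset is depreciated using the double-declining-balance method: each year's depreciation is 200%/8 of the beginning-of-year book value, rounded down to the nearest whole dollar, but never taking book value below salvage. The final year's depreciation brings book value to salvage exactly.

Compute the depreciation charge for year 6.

Depreciable base = $281,059 − $21,200 = $259,859.
Year 1: ⌊$281,059 × 200%/8⌋ = $70,264. Book value $210,795.
Year 2: ⌊$210,795 × 200%/8⌋ = $52,698. Book value $158,097.
Year 3: ⌊$158,097 × 200%/8⌋ = $39,524. Book value $118,573.
Year 4: ⌊$118,573 × 200%/8⌋ = $29,643. Book value $88,930.
Year 5: ⌊$88,930 × 200%/8⌋ = $22,232. Book value $66,698.
Year 6: ⌊$66,698 × 200%/8⌋ = $16,674. Book value $50,024.

$16,674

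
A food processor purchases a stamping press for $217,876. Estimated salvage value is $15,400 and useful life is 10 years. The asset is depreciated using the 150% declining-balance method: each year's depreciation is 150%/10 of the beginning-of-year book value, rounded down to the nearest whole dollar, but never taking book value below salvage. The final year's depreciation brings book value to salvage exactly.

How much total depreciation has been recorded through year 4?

$104,142

Depreciable base = $217,876 − $15,400 = $202,476.
Year 1: ⌊$217,876 × 150%/10⌋ = $32,681. Book value $185,195.
Year 2: ⌊$185,195 × 150%/10⌋ = $27,779. Book value $157,416.
Year 3: ⌊$157,416 × 150%/10⌋ = $23,612. Book value $133,804.
Year 4: ⌊$133,804 × 150%/10⌋ = $20,070. Book value $113,734.
Accumulated through year 4 = $217,876 − $113,734 = $104,142.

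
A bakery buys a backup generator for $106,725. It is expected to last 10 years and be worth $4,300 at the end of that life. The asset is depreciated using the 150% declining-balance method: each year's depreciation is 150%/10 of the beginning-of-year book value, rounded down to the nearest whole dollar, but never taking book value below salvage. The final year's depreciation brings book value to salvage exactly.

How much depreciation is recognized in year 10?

$20,422

Depreciable base = $106,725 − $4,300 = $102,425.
Year 1: ⌊$106,725 × 150%/10⌋ = $16,008. Book value $90,717.
Year 2: ⌊$90,717 × 150%/10⌋ = $13,607. Book value $77,110.
Year 3: ⌊$77,110 × 150%/10⌋ = $11,566. Book value $65,544.
Year 4: ⌊$65,544 × 150%/10⌋ = $9,831. Book value $55,713.
Year 5: ⌊$55,713 × 150%/10⌋ = $8,356. Book value $47,357.
Year 6: ⌊$47,357 × 150%/10⌋ = $7,103. Book value $40,254.
Year 7: ⌊$40,254 × 150%/10⌋ = $6,038. Book value $34,216.
Year 8: ⌊$34,216 × 150%/10⌋ = $5,132. Book value $29,084.
Year 9: ⌊$29,084 × 150%/10⌋ = $4,362. Book value $24,722.
Year 10 (final): $24,722 − $4,300 = $20,422. Book value $4,300.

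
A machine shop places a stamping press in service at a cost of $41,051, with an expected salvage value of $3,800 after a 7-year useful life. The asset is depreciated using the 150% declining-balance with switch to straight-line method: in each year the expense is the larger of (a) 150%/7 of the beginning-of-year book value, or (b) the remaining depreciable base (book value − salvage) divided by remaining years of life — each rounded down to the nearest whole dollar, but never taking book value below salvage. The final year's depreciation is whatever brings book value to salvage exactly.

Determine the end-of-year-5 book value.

$11,698

Depreciable base = $41,051 − $3,800 = $37,251.
Year 1: DB = ⌊$41,051 × 150%/7⌋ = $8,796; SL = ⌊$37,251/7⌋ = $5,321 → take DB $8,796. Book value $32,255.
Year 2: DB = ⌊$32,255 × 150%/7⌋ = $6,911; SL = ⌊$28,455/6⌋ = $4,742 → take DB $6,911. Book value $25,344.
Year 3: DB = ⌊$25,344 × 150%/7⌋ = $5,430; SL = ⌊$21,544/5⌋ = $4,308 → take DB $5,430. Book value $19,914.
Year 4: DB = ⌊$19,914 × 150%/7⌋ = $4,267; SL = ⌊$16,114/4⌋ = $4,028 → take DB $4,267. Book value $15,647.
Year 5: DB = ⌊$15,647 × 150%/7⌋ = $3,352; SL = ⌊$11,847/3⌋ = $3,949 → take SL $3,949. Book value $11,698.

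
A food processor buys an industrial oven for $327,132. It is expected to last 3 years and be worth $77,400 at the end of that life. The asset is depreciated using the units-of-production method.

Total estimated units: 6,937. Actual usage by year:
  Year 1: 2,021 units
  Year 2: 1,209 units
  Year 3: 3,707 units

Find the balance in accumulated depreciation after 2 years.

Depreciable base = $327,132 − $77,400 = $249,732.
Rate = $249,732 / 6,937 units = $36 per unit.
Year 1: 2,021 × $36 = $72,756. Book value $254,376.
Year 2: 1,209 × $36 = $43,524. Book value $210,852.
Accumulated through year 2 = $327,132 − $210,852 = $116,280.

$116,280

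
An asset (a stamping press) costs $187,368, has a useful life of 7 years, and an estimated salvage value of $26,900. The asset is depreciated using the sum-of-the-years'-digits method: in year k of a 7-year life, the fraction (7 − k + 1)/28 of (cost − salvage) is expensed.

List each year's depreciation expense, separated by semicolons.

Depreciable base = $187,368 − $26,900 = $160,468.
Sum of the years' digits = 7+6+5+4+3+2+1 = 28.
Year 1: $160,468 × 7/28 = $40,117. Book value $147,251.
Year 2: $160,468 × 6/28 = $34,386. Book value $112,865.
Year 3: $160,468 × 5/28 = $28,655. Book value $84,210.
Year 4: $160,468 × 4/28 = $22,924. Book value $61,286.
Year 5: $160,468 × 3/28 = $17,193. Book value $44,093.
Year 6: $160,468 × 2/28 = $11,462. Book value $32,631.
Year 7: $160,468 × 1/28 = $5,731. Book value $26,900.

$40,117; $34,386; $28,655; $22,924; $17,193; $11,462; $5,731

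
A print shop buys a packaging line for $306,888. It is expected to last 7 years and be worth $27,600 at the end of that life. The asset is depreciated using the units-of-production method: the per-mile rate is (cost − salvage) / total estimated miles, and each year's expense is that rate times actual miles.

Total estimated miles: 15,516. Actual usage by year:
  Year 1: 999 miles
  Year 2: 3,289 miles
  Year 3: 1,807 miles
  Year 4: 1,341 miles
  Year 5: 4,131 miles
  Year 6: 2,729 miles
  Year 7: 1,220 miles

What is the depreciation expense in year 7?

$21,960

Depreciable base = $306,888 − $27,600 = $279,288.
Rate = $279,288 / 15,516 miles = $18 per mile.
Year 1: 999 × $18 = $17,982. Book value $288,906.
Year 2: 3,289 × $18 = $59,202. Book value $229,704.
Year 3: 1,807 × $18 = $32,526. Book value $197,178.
Year 4: 1,341 × $18 = $24,138. Book value $173,040.
Year 5: 4,131 × $18 = $74,358. Book value $98,682.
Year 6: 2,729 × $18 = $49,122. Book value $49,560.
Year 7: 1,220 × $18 = $21,960. Book value $27,600.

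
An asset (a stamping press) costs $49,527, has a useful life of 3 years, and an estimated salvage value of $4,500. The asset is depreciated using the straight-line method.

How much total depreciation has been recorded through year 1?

Depreciable base = $49,527 − $4,500 = $45,027.
Annual expense = $45,027 / 3 = $15,009.
End of year 1: book value $34,518.
Accumulated through year 1 = $49,527 − $34,518 = $15,009.

$15,009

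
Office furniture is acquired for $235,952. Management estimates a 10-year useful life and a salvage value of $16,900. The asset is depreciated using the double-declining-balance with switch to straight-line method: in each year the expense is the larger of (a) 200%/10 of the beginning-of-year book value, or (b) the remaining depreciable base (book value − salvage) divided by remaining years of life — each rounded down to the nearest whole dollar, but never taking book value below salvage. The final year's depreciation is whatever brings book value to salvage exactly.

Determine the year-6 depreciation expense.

$15,463

Depreciable base = $235,952 − $16,900 = $219,052.
Year 1: DB = ⌊$235,952 × 200%/10⌋ = $47,190; SL = ⌊$219,052/10⌋ = $21,905 → take DB $47,190. Book value $188,762.
Year 2: DB = ⌊$188,762 × 200%/10⌋ = $37,752; SL = ⌊$171,862/9⌋ = $19,095 → take DB $37,752. Book value $151,010.
Year 3: DB = ⌊$151,010 × 200%/10⌋ = $30,202; SL = ⌊$134,110/8⌋ = $16,763 → take DB $30,202. Book value $120,808.
Year 4: DB = ⌊$120,808 × 200%/10⌋ = $24,161; SL = ⌊$103,908/7⌋ = $14,844 → take DB $24,161. Book value $96,647.
Year 5: DB = ⌊$96,647 × 200%/10⌋ = $19,329; SL = ⌊$79,747/6⌋ = $13,291 → take DB $19,329. Book value $77,318.
Year 6: DB = ⌊$77,318 × 200%/10⌋ = $15,463; SL = ⌊$60,418/5⌋ = $12,083 → take DB $15,463. Book value $61,855.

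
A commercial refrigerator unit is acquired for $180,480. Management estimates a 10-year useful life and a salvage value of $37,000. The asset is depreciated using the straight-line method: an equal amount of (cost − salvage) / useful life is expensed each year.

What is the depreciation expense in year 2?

Depreciable base = $180,480 − $37,000 = $143,480.
Annual expense = $143,480 / 10 = $14,348.

$14,348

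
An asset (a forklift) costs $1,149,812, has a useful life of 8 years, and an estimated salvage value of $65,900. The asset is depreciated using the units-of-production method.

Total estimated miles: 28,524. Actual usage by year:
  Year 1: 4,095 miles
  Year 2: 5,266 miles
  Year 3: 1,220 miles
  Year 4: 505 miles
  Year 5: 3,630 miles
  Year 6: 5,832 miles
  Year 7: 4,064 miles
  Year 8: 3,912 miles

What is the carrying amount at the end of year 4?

Depreciable base = $1,149,812 − $65,900 = $1,083,912.
Rate = $1,083,912 / 28,524 miles = $38 per mile.
Year 1: 4,095 × $38 = $155,610. Book value $994,202.
Year 2: 5,266 × $38 = $200,108. Book value $794,094.
Year 3: 1,220 × $38 = $46,360. Book value $747,734.
Year 4: 505 × $38 = $19,190. Book value $728,544.

$728,544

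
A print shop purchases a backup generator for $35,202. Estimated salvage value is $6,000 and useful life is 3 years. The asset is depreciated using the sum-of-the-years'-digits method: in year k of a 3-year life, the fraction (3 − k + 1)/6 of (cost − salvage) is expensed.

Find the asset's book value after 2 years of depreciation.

$10,867

Depreciable base = $35,202 − $6,000 = $29,202.
Sum of the years' digits = 3+2+1 = 6.
Year 1: $29,202 × 3/6 = $14,601. Book value $20,601.
Year 2: $29,202 × 2/6 = $9,734. Book value $10,867.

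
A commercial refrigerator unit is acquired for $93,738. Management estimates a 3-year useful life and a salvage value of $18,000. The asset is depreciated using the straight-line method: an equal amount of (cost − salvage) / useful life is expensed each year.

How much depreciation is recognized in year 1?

Depreciable base = $93,738 − $18,000 = $75,738.
Annual expense = $75,738 / 3 = $25,246.

$25,246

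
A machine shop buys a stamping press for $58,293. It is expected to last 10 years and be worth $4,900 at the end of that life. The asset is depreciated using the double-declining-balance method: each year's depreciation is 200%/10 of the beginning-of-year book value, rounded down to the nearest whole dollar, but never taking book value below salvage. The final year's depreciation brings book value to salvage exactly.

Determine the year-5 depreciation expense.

Depreciable base = $58,293 − $4,900 = $53,393.
Year 1: ⌊$58,293 × 200%/10⌋ = $11,658. Book value $46,635.
Year 2: ⌊$46,635 × 200%/10⌋ = $9,327. Book value $37,308.
Year 3: ⌊$37,308 × 200%/10⌋ = $7,461. Book value $29,847.
Year 4: ⌊$29,847 × 200%/10⌋ = $5,969. Book value $23,878.
Year 5: ⌊$23,878 × 200%/10⌋ = $4,775. Book value $19,103.

$4,775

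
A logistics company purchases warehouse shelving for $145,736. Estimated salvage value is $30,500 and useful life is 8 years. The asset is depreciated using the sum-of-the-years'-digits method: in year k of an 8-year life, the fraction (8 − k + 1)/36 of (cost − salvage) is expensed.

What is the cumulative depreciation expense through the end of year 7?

$112,035

Depreciable base = $145,736 − $30,500 = $115,236.
Sum of the years' digits = 8+7+6+5+4+3+2+1 = 36.
Year 1: $115,236 × 8/36 = $25,608. Book value $120,128.
Year 2: $115,236 × 7/36 = $22,407. Book value $97,721.
Year 3: $115,236 × 6/36 = $19,206. Book value $78,515.
Year 4: $115,236 × 5/36 = $16,005. Book value $62,510.
Year 5: $115,236 × 4/36 = $12,804. Book value $49,706.
Year 6: $115,236 × 3/36 = $9,603. Book value $40,103.
Year 7: $115,236 × 2/36 = $6,402. Book value $33,701.
Accumulated through year 7 = $145,736 − $33,701 = $112,035.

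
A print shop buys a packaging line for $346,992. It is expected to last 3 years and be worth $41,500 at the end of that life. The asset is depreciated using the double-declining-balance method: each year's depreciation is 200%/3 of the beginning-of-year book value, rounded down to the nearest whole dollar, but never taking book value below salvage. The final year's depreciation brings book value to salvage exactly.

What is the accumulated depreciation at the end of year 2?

$305,492

Depreciable base = $346,992 − $41,500 = $305,492.
Year 1: ⌊$346,992 × 200%/3⌋ = $231,328. Book value $115,664.
Year 2: ⌊$115,664 × 200%/3⌋ = $77,109, capped at $74,164. Book value $41,500.
Accumulated through year 2 = $346,992 − $41,500 = $305,492.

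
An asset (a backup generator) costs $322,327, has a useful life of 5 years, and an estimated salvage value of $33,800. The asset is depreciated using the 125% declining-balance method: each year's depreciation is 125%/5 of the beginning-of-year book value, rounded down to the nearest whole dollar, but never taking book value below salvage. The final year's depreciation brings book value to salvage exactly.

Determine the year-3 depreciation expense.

$45,327

Depreciable base = $322,327 − $33,800 = $288,527.
Year 1: ⌊$322,327 × 125%/5⌋ = $80,581. Book value $241,746.
Year 2: ⌊$241,746 × 125%/5⌋ = $60,436. Book value $181,310.
Year 3: ⌊$181,310 × 125%/5⌋ = $45,327. Book value $135,983.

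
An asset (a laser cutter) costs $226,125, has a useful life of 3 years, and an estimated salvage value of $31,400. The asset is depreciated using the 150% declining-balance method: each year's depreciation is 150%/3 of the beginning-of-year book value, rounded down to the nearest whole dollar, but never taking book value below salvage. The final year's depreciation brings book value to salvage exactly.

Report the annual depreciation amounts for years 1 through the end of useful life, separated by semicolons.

$113,062; $56,531; $25,132

Depreciable base = $226,125 − $31,400 = $194,725.
Year 1: ⌊$226,125 × 150%/3⌋ = $113,062. Book value $113,063.
Year 2: ⌊$113,063 × 150%/3⌋ = $56,531. Book value $56,532.
Year 3 (final): $56,532 − $31,400 = $25,132. Book value $31,400.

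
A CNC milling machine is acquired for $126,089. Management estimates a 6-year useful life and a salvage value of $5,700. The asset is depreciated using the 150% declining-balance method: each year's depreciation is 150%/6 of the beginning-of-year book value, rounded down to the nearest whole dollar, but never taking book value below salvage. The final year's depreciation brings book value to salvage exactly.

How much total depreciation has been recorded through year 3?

$72,894

Depreciable base = $126,089 − $5,700 = $120,389.
Year 1: ⌊$126,089 × 150%/6⌋ = $31,522. Book value $94,567.
Year 2: ⌊$94,567 × 150%/6⌋ = $23,641. Book value $70,926.
Year 3: ⌊$70,926 × 150%/6⌋ = $17,731. Book value $53,195.
Accumulated through year 3 = $126,089 − $53,195 = $72,894.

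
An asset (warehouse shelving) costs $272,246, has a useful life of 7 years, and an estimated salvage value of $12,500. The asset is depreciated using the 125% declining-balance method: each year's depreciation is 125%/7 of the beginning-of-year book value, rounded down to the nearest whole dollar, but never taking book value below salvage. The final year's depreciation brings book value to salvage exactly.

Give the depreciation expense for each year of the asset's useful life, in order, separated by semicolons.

Depreciable base = $272,246 − $12,500 = $259,746.
Year 1: ⌊$272,246 × 125%/7⌋ = $48,615. Book value $223,631.
Year 2: ⌊$223,631 × 125%/7⌋ = $39,934. Book value $183,697.
Year 3: ⌊$183,697 × 125%/7⌋ = $32,803. Book value $150,894.
Year 4: ⌊$150,894 × 125%/7⌋ = $26,945. Book value $123,949.
Year 5: ⌊$123,949 × 125%/7⌋ = $22,133. Book value $101,816.
Year 6: ⌊$101,816 × 125%/7⌋ = $18,181. Book value $83,635.
Year 7 (final): $83,635 − $12,500 = $71,135. Book value $12,500.

$48,615; $39,934; $32,803; $26,945; $22,133; $18,181; $71,135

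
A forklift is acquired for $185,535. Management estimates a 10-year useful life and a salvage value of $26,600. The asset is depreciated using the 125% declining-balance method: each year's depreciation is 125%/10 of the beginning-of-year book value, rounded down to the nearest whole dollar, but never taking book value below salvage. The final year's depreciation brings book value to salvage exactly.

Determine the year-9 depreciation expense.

Depreciable base = $185,535 − $26,600 = $158,935.
Year 1: ⌊$185,535 × 125%/10⌋ = $23,191. Book value $162,344.
Year 2: ⌊$162,344 × 125%/10⌋ = $20,293. Book value $142,051.
Year 3: ⌊$142,051 × 125%/10⌋ = $17,756. Book value $124,295.
Year 4: ⌊$124,295 × 125%/10⌋ = $15,536. Book value $108,759.
Year 5: ⌊$108,759 × 125%/10⌋ = $13,594. Book value $95,165.
Year 6: ⌊$95,165 × 125%/10⌋ = $11,895. Book value $83,270.
Year 7: ⌊$83,270 × 125%/10⌋ = $10,408. Book value $72,862.
Year 8: ⌊$72,862 × 125%/10⌋ = $9,107. Book value $63,755.
Year 9: ⌊$63,755 × 125%/10⌋ = $7,969. Book value $55,786.

$7,969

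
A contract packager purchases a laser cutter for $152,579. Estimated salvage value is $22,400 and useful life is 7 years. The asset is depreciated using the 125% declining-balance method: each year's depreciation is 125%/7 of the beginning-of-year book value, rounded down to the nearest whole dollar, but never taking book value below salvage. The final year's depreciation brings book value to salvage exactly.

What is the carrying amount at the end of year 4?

Depreciable base = $152,579 − $22,400 = $130,179.
Year 1: ⌊$152,579 × 125%/7⌋ = $27,246. Book value $125,333.
Year 2: ⌊$125,333 × 125%/7⌋ = $22,380. Book value $102,953.
Year 3: ⌊$102,953 × 125%/7⌋ = $18,384. Book value $84,569.
Year 4: ⌊$84,569 × 125%/7⌋ = $15,101. Book value $69,468.

$69,468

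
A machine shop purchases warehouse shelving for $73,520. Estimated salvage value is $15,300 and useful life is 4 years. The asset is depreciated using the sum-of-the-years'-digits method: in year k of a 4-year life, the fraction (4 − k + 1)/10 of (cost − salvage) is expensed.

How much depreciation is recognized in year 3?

Depreciable base = $73,520 − $15,300 = $58,220.
Sum of the years' digits = 4+3+2+1 = 10.
Year 1: $58,220 × 4/10 = $23,288. Book value $50,232.
Year 2: $58,220 × 3/10 = $17,466. Book value $32,766.
Year 3: $58,220 × 2/10 = $11,644. Book value $21,122.

$11,644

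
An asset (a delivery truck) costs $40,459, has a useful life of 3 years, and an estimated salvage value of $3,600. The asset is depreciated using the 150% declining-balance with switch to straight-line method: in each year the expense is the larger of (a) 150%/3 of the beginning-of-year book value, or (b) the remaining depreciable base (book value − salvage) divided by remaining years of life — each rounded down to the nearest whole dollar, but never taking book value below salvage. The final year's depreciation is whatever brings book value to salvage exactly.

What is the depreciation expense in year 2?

$10,115

Depreciable base = $40,459 − $3,600 = $36,859.
Year 1: DB = ⌊$40,459 × 150%/3⌋ = $20,229; SL = ⌊$36,859/3⌋ = $12,286 → take DB $20,229. Book value $20,230.
Year 2: DB = ⌊$20,230 × 150%/3⌋ = $10,115; SL = ⌊$16,630/2⌋ = $8,315 → take DB $10,115. Book value $10,115.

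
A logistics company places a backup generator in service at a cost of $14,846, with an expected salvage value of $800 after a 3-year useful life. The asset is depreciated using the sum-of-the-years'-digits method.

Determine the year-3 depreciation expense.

$2,341

Depreciable base = $14,846 − $800 = $14,046.
Sum of the years' digits = 3+2+1 = 6.
Year 1: $14,046 × 3/6 = $7,023. Book value $7,823.
Year 2: $14,046 × 2/6 = $4,682. Book value $3,141.
Year 3: $14,046 × 1/6 = $2,341. Book value $800.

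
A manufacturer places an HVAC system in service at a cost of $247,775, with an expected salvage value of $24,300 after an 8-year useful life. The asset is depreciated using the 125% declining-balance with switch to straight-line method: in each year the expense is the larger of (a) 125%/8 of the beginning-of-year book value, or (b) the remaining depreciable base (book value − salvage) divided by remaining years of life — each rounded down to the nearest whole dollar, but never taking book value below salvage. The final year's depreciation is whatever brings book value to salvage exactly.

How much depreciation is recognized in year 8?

Depreciable base = $247,775 − $24,300 = $223,475.
Year 1: DB = ⌊$247,775 × 125%/8⌋ = $38,714; SL = ⌊$223,475/8⌋ = $27,934 → take DB $38,714. Book value $209,061.
Year 2: DB = ⌊$209,061 × 125%/8⌋ = $32,665; SL = ⌊$184,761/7⌋ = $26,394 → take DB $32,665. Book value $176,396.
Year 3: DB = ⌊$176,396 × 125%/8⌋ = $27,561; SL = ⌊$152,096/6⌋ = $25,349 → take DB $27,561. Book value $148,835.
Year 4: DB = ⌊$148,835 × 125%/8⌋ = $23,255; SL = ⌊$124,535/5⌋ = $24,907 → take SL $24,907. Book value $123,928.
Year 5: DB = ⌊$123,928 × 125%/8⌋ = $19,363; SL = ⌊$99,628/4⌋ = $24,907 → take SL $24,907. Book value $99,021.
Year 6: DB = ⌊$99,021 × 125%/8⌋ = $15,472; SL = ⌊$74,721/3⌋ = $24,907 → take SL $24,907. Book value $74,114.
Year 7: DB = ⌊$74,114 × 125%/8⌋ = $11,580; SL = ⌊$49,814/2⌋ = $24,907 → take SL $24,907. Book value $49,207.
Year 8 (final): $49,207 − $24,300 = $24,907. Book value $24,300.

$24,907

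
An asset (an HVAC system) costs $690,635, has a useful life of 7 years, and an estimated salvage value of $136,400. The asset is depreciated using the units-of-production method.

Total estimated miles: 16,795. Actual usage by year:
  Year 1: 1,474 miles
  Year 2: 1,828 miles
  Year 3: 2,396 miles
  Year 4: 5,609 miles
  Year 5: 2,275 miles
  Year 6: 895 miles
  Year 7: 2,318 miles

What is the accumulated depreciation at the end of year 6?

$477,741

Depreciable base = $690,635 − $136,400 = $554,235.
Rate = $554,235 / 16,795 miles = $33 per mile.
Year 1: 1,474 × $33 = $48,642. Book value $641,993.
Year 2: 1,828 × $33 = $60,324. Book value $581,669.
Year 3: 2,396 × $33 = $79,068. Book value $502,601.
Year 4: 5,609 × $33 = $185,097. Book value $317,504.
Year 5: 2,275 × $33 = $75,075. Book value $242,429.
Year 6: 895 × $33 = $29,535. Book value $212,894.
Accumulated through year 6 = $690,635 − $212,894 = $477,741.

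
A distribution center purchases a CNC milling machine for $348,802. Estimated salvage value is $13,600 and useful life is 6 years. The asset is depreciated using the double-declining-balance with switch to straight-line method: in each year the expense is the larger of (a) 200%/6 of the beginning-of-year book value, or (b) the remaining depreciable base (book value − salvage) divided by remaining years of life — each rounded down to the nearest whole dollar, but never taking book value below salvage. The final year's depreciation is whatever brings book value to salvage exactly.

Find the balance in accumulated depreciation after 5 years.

$307,552

Depreciable base = $348,802 − $13,600 = $335,202.
Year 1: DB = ⌊$348,802 × 200%/6⌋ = $116,267; SL = ⌊$335,202/6⌋ = $55,867 → take DB $116,267. Book value $232,535.
Year 2: DB = ⌊$232,535 × 200%/6⌋ = $77,511; SL = ⌊$218,935/5⌋ = $43,787 → take DB $77,511. Book value $155,024.
Year 3: DB = ⌊$155,024 × 200%/6⌋ = $51,674; SL = ⌊$141,424/4⌋ = $35,356 → take DB $51,674. Book value $103,350.
Year 4: DB = ⌊$103,350 × 200%/6⌋ = $34,450; SL = ⌊$89,750/3⌋ = $29,916 → take DB $34,450. Book value $68,900.
Year 5: DB = ⌊$68,900 × 200%/6⌋ = $22,966; SL = ⌊$55,300/2⌋ = $27,650 → take SL $27,650. Book value $41,250.
Accumulated through year 5 = $348,802 − $41,250 = $307,552.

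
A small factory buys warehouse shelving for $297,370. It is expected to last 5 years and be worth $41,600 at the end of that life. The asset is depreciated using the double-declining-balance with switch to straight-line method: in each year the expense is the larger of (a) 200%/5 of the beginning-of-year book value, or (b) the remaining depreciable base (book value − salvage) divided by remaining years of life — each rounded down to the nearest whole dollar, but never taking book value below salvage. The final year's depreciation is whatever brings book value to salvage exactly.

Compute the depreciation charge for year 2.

$71,368

Depreciable base = $297,370 − $41,600 = $255,770.
Year 1: DB = ⌊$297,370 × 200%/5⌋ = $118,948; SL = ⌊$255,770/5⌋ = $51,154 → take DB $118,948. Book value $178,422.
Year 2: DB = ⌊$178,422 × 200%/5⌋ = $71,368; SL = ⌊$136,822/4⌋ = $34,205 → take DB $71,368. Book value $107,054.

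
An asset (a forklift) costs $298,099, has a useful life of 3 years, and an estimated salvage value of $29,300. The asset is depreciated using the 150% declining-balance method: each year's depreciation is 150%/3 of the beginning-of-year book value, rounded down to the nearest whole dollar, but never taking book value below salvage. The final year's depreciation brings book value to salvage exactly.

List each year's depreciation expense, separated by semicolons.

Depreciable base = $298,099 − $29,300 = $268,799.
Year 1: ⌊$298,099 × 150%/3⌋ = $149,049. Book value $149,050.
Year 2: ⌊$149,050 × 150%/3⌋ = $74,525. Book value $74,525.
Year 3 (final): $74,525 − $29,300 = $45,225. Book value $29,300.

$149,049; $74,525; $45,225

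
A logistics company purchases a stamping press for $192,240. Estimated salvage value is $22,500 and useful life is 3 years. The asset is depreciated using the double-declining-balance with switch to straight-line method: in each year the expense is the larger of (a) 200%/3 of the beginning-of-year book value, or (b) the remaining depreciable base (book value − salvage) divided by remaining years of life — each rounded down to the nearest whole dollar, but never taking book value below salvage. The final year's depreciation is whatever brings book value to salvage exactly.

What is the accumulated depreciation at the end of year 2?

Depreciable base = $192,240 − $22,500 = $169,740.
Year 1: DB = ⌊$192,240 × 200%/3⌋ = $128,160; SL = ⌊$169,740/3⌋ = $56,580 → take DB $128,160. Book value $64,080.
Year 2: DB = ⌊$64,080 × 200%/3⌋ = $42,720; SL = ⌊$41,580/2⌋ = $20,790 → take DB $42,720, capped at $41,580. Book value $22,500.
Accumulated through year 2 = $192,240 − $22,500 = $169,740.

$169,740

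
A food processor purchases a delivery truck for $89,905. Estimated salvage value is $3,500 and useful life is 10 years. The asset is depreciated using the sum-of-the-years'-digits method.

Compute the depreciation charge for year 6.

Depreciable base = $89,905 − $3,500 = $86,405.
Sum of the years' digits = 10+9+8+7+6+5+4+3+2+1 = 55.
Year 1: $86,405 × 10/55 = $15,710. Book value $74,195.
Year 2: $86,405 × 9/55 = $14,139. Book value $60,056.
Year 3: $86,405 × 8/55 = $12,568. Book value $47,488.
Year 4: $86,405 × 7/55 = $10,997. Book value $36,491.
Year 5: $86,405 × 6/55 = $9,426. Book value $27,065.
Year 6: $86,405 × 5/55 = $7,855. Book value $19,210.

$7,855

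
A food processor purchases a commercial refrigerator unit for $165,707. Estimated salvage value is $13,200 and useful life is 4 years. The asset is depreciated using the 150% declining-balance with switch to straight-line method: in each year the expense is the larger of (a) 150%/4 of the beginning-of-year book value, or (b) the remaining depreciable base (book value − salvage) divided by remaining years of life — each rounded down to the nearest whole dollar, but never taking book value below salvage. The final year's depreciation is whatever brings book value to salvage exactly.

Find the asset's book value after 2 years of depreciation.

$64,730

Depreciable base = $165,707 − $13,200 = $152,507.
Year 1: DB = ⌊$165,707 × 150%/4⌋ = $62,140; SL = ⌊$152,507/4⌋ = $38,126 → take DB $62,140. Book value $103,567.
Year 2: DB = ⌊$103,567 × 150%/4⌋ = $38,837; SL = ⌊$90,367/3⌋ = $30,122 → take DB $38,837. Book value $64,730.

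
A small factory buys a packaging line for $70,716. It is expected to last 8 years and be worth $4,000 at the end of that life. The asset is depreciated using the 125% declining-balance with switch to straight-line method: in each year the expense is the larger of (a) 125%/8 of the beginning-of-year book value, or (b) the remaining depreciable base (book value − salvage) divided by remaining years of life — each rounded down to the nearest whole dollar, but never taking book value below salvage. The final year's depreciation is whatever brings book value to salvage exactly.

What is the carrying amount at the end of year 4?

Depreciable base = $70,716 − $4,000 = $66,716.
Year 1: DB = ⌊$70,716 × 125%/8⌋ = $11,049; SL = ⌊$66,716/8⌋ = $8,339 → take DB $11,049. Book value $59,667.
Year 2: DB = ⌊$59,667 × 125%/8⌋ = $9,322; SL = ⌊$55,667/7⌋ = $7,952 → take DB $9,322. Book value $50,345.
Year 3: DB = ⌊$50,345 × 125%/8⌋ = $7,866; SL = ⌊$46,345/6⌋ = $7,724 → take DB $7,866. Book value $42,479.
Year 4: DB = ⌊$42,479 × 125%/8⌋ = $6,637; SL = ⌊$38,479/5⌋ = $7,695 → take SL $7,695. Book value $34,784.

$34,784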